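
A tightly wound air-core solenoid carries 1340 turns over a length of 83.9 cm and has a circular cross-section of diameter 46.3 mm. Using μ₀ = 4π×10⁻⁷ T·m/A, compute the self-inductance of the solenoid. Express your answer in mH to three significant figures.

A = π(d/2)² = π(2.315×10^-2 m)² = 1.684×10^-3 m².
For a long solenoid, L = μ₀N²A/ℓ.
L = (4π×10⁻⁷)(1340)²(1.684×10^-3)/(0.839 m) = 4.528×10^-3 H.

L ≈ 4.53 mH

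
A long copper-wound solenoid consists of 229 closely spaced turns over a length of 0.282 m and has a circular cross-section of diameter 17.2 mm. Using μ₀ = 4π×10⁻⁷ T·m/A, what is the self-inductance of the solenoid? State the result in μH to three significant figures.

L ≈ 54.3 μH

A = π(d/2)² = π(8.600×10^-3 m)² = 2.324×10^-4 m².
For a long solenoid, L = μ₀N²A/ℓ.
L = (4π×10⁻⁷)(229)²(2.324×10^-4)/(0.282 m) = 5.430×10^-5 H.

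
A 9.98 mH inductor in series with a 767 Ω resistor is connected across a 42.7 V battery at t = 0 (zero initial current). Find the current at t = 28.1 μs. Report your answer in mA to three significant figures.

I ≈ 49.2 mA

τ = L/R = 9.980×10^-3/767 = 1.301×10^-5 s; final current I_∞ = ε/R = 42.7/767 = 5.567×10^-2 A.
I(t) = I_∞(1 − e^(−t/τ)) with t/τ = 2.160.
I = (5.567×10^-2)(1 − e^(−2.160)) = 4.9248×10^-2 A.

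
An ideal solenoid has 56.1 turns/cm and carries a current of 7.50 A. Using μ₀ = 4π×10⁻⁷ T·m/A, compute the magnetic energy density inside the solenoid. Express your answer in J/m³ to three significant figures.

B = μ₀nI = (4π×10⁻⁷)(5.610×10^3)(7.50) = 5.287×10^-2 T.
u = B²/(2μ₀) = (5.287×10^-2)²/(2×4π×10⁻⁷) = 1.112×10^3 J/m³.

u ≈ 1110 J/m³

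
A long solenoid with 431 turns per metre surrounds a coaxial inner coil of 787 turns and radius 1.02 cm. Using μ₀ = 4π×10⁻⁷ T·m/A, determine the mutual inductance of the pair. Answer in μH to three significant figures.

The outer solenoid produces a uniform field B₁ = μ₀n₁I₁ across the inner coil,
so the flux linkage is N₂Φ = N₂B₁A₂ = μ₀n₁N₂A₂·I₁, giving M = μ₀n₁N₂A₂.
A₂ = πr² = π(1.020×10^-2 m)² = 3.269×10^-4 m².
M = (4π×10⁻⁷)(431)(787)(3.269×10^-4) = 1.393×10^-4 H.

M ≈ 139 μH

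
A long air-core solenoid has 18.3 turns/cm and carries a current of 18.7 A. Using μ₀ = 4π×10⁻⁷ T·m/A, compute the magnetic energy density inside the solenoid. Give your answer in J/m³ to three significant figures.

u ≈ 736 J/m³

B = μ₀nI = (4π×10⁻⁷)(1.830×10^3)(18.7) = 4.300×10^-2 T.
u = B²/(2μ₀) = (4.300×10^-2)²/(2×4π×10⁻⁷) = 735.8 J/m³.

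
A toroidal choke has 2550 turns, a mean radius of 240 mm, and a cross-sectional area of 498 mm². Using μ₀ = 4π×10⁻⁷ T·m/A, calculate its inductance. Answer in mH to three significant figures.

For a thin toroid, L = μ₀N²A/(2πR).
L = (4π×10⁻⁷)(2550)²(4.980×10^-4) / (2π×0.24 m) = 2.699×10^-3 H.

L ≈ 2.70 mH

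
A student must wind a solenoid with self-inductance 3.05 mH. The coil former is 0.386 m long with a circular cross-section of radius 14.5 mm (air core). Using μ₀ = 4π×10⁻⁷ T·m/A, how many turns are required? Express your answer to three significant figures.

N ≈ 1190 turns

A = πr² = π(1.450×10^-2 m)² = 6.605×10^-4 m².
From L = μ₀N²A/ℓ, N = √(Lℓ / (μ₀A)).
N = √[(3.050×10^-3)(0.386) / ((4π×10⁻⁷)×6.605×10^-4)] = √(1.418×10^6) ≈ 1191.0.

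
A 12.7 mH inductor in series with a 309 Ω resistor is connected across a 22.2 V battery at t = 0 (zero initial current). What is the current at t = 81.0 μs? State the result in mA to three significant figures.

I ≈ 61.8 mA

τ = L/R = 1.270×10^-2/309 = 4.110×10^-5 s; final current I_∞ = ε/R = 22.2/309 = 7.184×10^-2 A.
I(t) = I_∞(1 − e^(−t/τ)) with t/τ = 1.971.
I = (7.184×10^-2)(1 − e^(−1.971)) = 6.183×10^-2 A.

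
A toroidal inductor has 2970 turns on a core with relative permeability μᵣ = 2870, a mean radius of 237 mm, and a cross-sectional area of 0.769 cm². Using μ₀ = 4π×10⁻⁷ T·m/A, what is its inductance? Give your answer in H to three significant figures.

For a thin toroid, L = μ₀μᵣN²A/(2πR).
L = (4π×10⁻⁷)(2870)(2970)²(7.690×10^-5) / (2π×0.237 m) = 1.643 H.

L ≈ 1.64 H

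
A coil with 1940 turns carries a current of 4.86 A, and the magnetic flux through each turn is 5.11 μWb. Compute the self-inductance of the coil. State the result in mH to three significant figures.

L ≈ 2.04 mH

Self-inductance is defined by L = NΦ_B/I (flux linkage over current).
L = (1940)(5.110×10^-6 Wb)/(4.86 A) = 2.040×10^-3 H.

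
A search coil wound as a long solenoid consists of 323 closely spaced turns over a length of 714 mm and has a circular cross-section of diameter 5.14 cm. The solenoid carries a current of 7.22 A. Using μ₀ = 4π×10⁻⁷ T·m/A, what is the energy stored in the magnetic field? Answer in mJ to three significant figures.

A = π(d/2)² = π(2.570×10^-2 m)² = 2.07499×10^-3 m².
L = μ₀N²A/ℓ = (4π×10⁻⁷)(323)²(2.07499×10^-3)/(0.714) = 3.810×10^-4 H.
U = ½LI² = ½(3.810×10^-4)(7.22)² = 9.931×10^-3 J.

U ≈ 9.93 mJ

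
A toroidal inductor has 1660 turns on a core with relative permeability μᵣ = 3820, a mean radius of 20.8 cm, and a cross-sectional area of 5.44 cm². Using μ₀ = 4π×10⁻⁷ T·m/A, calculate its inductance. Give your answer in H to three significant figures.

L ≈ 5.51 H

For a thin toroid, L = μ₀μᵣN²A/(2πR).
L = (4π×10⁻⁷)(3820)(1660)²(5.440×10^-4) / (2π×0.208 m) = 5.506 H.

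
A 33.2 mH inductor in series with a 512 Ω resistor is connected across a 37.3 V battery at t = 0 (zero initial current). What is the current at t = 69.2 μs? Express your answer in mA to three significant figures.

I ≈ 47.8 mA

τ = L/R = 3.320×10^-2/512 = 6.484×10^-5 s; final current I_∞ = ε/R = 37.3/512 = 7.285×10^-2 A.
I(t) = I_∞(1 − e^(−t/τ)) with t/τ = 1.067.
I = (7.285×10^-2)(1 − e^(−1.067)) = 4.779×10^-2 A.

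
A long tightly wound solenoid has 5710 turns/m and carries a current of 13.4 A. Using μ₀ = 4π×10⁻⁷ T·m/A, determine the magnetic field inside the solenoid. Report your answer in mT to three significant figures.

Inside a long solenoid, B = μ₀nI.
B = (4π×10⁻⁷)(5.710×10^3 m⁻¹)(13.4 A) = 9.615×10^-2 T.

B ≈ 96.2 mT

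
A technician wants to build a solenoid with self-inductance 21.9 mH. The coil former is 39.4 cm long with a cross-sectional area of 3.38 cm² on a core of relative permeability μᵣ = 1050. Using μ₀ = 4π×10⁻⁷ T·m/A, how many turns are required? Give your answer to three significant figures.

N ≈ 139 turns

A = 3.38 cm² = 3.380×10^-4 m².
From L = μ₀μᵣN²A/ℓ, N = √(Lℓ / (μ₀μᵣA)).
N = √[(2.190×10^-2)(0.394) / ((4π×10⁻⁷)(1050)×3.380×10^-4)] = √(1.9347×10^4) ≈ 139.1.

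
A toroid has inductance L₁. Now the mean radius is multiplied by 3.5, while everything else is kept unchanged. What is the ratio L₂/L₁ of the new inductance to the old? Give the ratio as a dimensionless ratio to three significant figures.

For a toroid, L ∝ μᵣN²A/R.
L₂/L₁ = (3.5)^-1 = 0.286.

L₂/L₁ = 0.286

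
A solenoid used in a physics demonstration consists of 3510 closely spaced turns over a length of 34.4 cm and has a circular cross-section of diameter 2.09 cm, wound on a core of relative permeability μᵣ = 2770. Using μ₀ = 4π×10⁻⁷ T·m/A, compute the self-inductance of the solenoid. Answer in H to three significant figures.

L ≈ 42.8 H

A = π(d/2)² = π(1.045×10^-2 m)² = 3.431×10^-4 m².
For a long solenoid, L = μ₀μᵣN²A/ℓ.
L = (4π×10⁻⁷)(2770)(3510)²(3.431×10^-4)/(0.344 m) = 42.77 H.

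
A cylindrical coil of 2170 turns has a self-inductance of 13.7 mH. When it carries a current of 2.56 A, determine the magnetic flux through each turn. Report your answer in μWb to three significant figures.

Φ_B ≈ 16.2 μWb

From L = NΦ_B/I, the flux per turn is Φ_B = LI/N.
Φ_B = (1.370×10^-2 H)(2.56 A)/2170 = 1.616×10^-5 Wb.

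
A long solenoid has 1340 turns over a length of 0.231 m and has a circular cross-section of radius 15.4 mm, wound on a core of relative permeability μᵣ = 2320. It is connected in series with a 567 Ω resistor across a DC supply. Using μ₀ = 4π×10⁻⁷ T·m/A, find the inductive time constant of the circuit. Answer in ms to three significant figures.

τ ≈ 29.8 ms

A = πr² = π(1.540×10^-2 m)² = 7.451×10^-4 m².
L = μ₀μᵣN²A/ℓ = (4π×10⁻⁷)(2320)(1340)²(7.451×10^-4)/(0.231) = 16.88 H.
τ = L/R = (16.88)/(567) = 2.978×10^-2 s.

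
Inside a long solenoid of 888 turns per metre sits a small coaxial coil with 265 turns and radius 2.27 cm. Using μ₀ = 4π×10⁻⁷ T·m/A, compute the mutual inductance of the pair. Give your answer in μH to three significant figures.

The outer solenoid produces a uniform field B₁ = μ₀n₁I₁ across the inner coil,
so the flux linkage is N₂Φ = N₂B₁A₂ = μ₀n₁N₂A₂·I₁, giving M = μ₀n₁N₂A₂.
A₂ = πr² = π(2.270×10^-2 m)² = 1.619×10^-3 m².
M = (4π×10⁻⁷)(888)(265)(1.619×10^-3) = 4.787×10^-4 H.

M ≈ 479 μH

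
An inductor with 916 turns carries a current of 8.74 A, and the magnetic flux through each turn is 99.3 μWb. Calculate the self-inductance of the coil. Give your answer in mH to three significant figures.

L ≈ 10.4 mH

Self-inductance is defined by L = NΦ_B/I (flux linkage over current).
L = (916)(9.930×10^-5 Wb)/(8.74 A) = 1.041×10^-2 H.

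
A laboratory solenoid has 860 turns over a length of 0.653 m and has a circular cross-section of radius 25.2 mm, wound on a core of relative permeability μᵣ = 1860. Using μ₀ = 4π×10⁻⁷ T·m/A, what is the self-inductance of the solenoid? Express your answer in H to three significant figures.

L ≈ 5.28 H

A = πr² = π(2.520×10^-2 m)² = 1.995×10^-3 m².
For a long solenoid, L = μ₀μᵣN²A/ℓ.
L = (4π×10⁻⁷)(1860)(860)²(1.995×10^-3)/(0.653 m) = 5.282 H.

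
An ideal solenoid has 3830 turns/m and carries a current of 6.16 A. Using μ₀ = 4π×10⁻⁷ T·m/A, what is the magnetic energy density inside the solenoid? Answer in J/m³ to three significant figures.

B = μ₀nI = (4π×10⁻⁷)(3.830×10^3)(6.16) = 2.9648×10^-2 T.
u = B²/(2μ₀) = (2.9648×10^-2)²/(2×4π×10⁻⁷) = 349.7 J/m³.

u ≈ 350 J/m³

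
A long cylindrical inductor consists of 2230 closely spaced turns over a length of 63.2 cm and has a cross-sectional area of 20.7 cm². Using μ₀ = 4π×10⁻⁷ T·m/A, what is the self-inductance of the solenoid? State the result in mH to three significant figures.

L ≈ 20.5 mH

A = 20.7 cm² = 2.070×10^-3 m².
For a long solenoid, L = μ₀N²A/ℓ.
L = (4π×10⁻⁷)(2230)²(2.070×10^-3)/(0.632 m) = 2.047×10^-2 H.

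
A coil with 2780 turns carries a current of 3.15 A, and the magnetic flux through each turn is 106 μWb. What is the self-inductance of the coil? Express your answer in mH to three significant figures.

L ≈ 93.5 mH

Self-inductance is defined by L = NΦ_B/I (flux linkage over current).
L = (2780)(1.060×10^-4 Wb)/(3.15 A) = 9.3549×10^-2 H.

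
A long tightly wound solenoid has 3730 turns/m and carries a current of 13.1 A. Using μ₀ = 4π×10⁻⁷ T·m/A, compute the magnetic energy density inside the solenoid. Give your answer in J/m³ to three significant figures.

B = μ₀nI = (4π×10⁻⁷)(3.730×10^3)(13.1) = 6.140×10^-2 T.
u = B²/(2μ₀) = (6.140×10^-2)²/(2×4π×10⁻⁷) = 1.500×10^3 J/m³.

u ≈ 1500 J/m³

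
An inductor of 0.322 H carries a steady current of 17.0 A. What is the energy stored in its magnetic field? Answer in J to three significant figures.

U ≈ 46.5 J

Stored magnetic energy: U = ½LI².
U = ½(0.322 H)(17.0 A)² = 46.53 J.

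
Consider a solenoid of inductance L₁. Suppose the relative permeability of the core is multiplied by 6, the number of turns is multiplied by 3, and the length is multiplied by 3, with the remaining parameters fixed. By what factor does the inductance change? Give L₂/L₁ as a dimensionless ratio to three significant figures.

L₂/L₁ = 18.0

For a solenoid, L ∝ μᵣN²A/ℓ.
L₂/L₁ = (6) × (3)^2 × (3)^-1 = 18.0.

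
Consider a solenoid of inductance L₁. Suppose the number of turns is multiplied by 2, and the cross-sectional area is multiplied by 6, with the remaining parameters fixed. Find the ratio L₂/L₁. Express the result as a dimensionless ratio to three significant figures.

For a solenoid, L ∝ μᵣN²A/ℓ.
L₂/L₁ = (2)^2 × (6) = 24.0.

L₂/L₁ = 24.0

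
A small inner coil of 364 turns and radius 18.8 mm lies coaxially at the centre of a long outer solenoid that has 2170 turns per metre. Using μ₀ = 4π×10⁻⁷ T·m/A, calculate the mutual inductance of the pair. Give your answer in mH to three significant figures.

The outer solenoid produces a uniform field B₁ = μ₀n₁I₁ across the inner coil,
so the flux linkage is N₂Φ = N₂B₁A₂ = μ₀n₁N₂A₂·I₁, giving M = μ₀n₁N₂A₂.
A₂ = πr² = π(1.880×10^-2 m)² = 1.110×10^-3 m².
M = (4π×10⁻⁷)(2170)(364)(1.110×10^-3) = 1.102×10^-3 H.

M ≈ 1.10 mH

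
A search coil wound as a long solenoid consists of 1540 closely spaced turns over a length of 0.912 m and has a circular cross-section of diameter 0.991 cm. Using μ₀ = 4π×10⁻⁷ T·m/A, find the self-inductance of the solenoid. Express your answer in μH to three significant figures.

L ≈ 252 μH

A = π(d/2)² = π(4.955×10^-3 m)² = 7.713×10^-5 m².
For a long solenoid, L = μ₀N²A/ℓ.
L = (4π×10⁻⁷)(1540)²(7.713×10^-5)/(0.912 m) = 2.521×10^-4 H.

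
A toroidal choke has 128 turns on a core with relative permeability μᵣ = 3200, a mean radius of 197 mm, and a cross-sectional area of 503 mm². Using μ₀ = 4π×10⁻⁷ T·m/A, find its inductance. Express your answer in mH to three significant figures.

L ≈ 26.8 mH

For a thin toroid, L = μ₀μᵣN²A/(2πR).
L = (4π×10⁻⁷)(3200)(128)²(5.030×10^-4) / (2π×0.197 m) = 2.677×10^-2 H.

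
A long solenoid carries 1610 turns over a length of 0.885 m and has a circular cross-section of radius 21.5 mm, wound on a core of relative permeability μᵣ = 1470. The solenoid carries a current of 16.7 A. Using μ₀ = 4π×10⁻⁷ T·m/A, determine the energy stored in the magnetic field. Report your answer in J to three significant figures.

U ≈ 1100 J

A = πr² = π(2.150×10^-2 m)² = 1.452×10^-3 m².
L = μ₀μᵣN²A/ℓ = (4π×10⁻⁷)(1470)(1610)²(1.452×10^-3)/(0.885) = 7.857 H.
U = ½LI² = ½(7.857)(16.7)² = 1.096×10^3 J.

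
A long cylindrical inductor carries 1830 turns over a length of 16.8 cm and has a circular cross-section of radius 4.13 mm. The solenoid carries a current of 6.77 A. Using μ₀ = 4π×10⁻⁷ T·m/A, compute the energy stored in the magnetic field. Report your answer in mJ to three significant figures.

U ≈ 30.8 mJ

A = πr² = π(4.130×10^-3 m)² = 5.359×10^-5 m².
L = μ₀N²A/ℓ = (4π×10⁻⁷)(1830)²(5.359×10^-5)/(0.168) = 1.342×10^-3 H.
U = ½LI² = ½(1.342×10^-3)(6.77)² = 3.076×10^-2 J.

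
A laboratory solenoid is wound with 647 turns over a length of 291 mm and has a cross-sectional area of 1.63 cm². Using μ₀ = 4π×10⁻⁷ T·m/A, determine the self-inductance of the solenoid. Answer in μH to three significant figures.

A = 1.63 cm² = 1.630×10^-4 m².
For a long solenoid, L = μ₀N²A/ℓ.
L = (4π×10⁻⁷)(647)²(1.630×10^-4)/(0.291 m) = 2.947×10^-4 H.

L ≈ 295 μH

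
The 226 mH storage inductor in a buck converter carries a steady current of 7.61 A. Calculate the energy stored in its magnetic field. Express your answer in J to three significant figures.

U ≈ 6.54 J

Stored magnetic energy: U = ½LI².
U = ½(0.226 H)(7.61 A)² = 6.544 J.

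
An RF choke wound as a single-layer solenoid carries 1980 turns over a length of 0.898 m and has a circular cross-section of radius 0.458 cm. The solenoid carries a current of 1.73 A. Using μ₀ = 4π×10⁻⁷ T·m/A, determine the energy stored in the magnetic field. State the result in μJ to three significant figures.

A = πr² = π(4.580×10^-3 m)² = 6.590×10^-5 m².
L = μ₀N²A/ℓ = (4π×10⁻⁷)(1980)²(6.590×10^-5)/(0.898) = 3.615×10^-4 H.
U = ½LI² = ½(3.615×10^-4)(1.73)² = 5.410×10^-4 J.

U ≈ 541 μJ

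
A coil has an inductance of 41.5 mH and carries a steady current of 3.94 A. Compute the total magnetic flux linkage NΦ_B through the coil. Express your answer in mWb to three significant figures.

From L = NΦ_B/I, the flux linkage is NΦ_B = LI.
NΦ_B = (4.150×10^-2 H)(3.94 A) = 0.1635 Wb.

NΦ_B ≈ 164 mWb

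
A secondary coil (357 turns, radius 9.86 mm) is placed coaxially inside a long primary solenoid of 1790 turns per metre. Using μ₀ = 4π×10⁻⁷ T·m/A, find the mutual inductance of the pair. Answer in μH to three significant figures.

The outer solenoid produces a uniform field B₁ = μ₀n₁I₁ across the inner coil,
so the flux linkage is N₂Φ = N₂B₁A₂ = μ₀n₁N₂A₂·I₁, giving M = μ₀n₁N₂A₂.
A₂ = πr² = π(9.860×10^-3 m)² = 3.054×10^-4 m².
M = (4π×10⁻⁷)(1790)(357)(3.054×10^-4) = 2.453×10^-4 H.

M ≈ 245 μH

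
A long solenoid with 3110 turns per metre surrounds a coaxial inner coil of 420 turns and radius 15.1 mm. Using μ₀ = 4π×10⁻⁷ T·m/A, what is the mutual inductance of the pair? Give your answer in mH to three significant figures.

M ≈ 1.18 mH

The outer solenoid produces a uniform field B₁ = μ₀n₁I₁ across the inner coil,
so the flux linkage is N₂Φ = N₂B₁A₂ = μ₀n₁N₂A₂·I₁, giving M = μ₀n₁N₂A₂.
A₂ = πr² = π(1.510×10^-2 m)² = 7.163×10^-4 m².
M = (4π×10⁻⁷)(3110)(420)(7.163×10^-4) = 1.176×10^-3 H.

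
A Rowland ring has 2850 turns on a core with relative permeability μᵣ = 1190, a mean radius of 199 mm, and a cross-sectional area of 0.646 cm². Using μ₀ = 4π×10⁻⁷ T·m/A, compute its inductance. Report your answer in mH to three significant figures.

For a thin toroid, L = μ₀μᵣN²A/(2πR).
L = (4π×10⁻⁷)(1190)(2850)²(6.460×10^-5) / (2π×0.199 m) = 0.6275 H.

L ≈ 628 mH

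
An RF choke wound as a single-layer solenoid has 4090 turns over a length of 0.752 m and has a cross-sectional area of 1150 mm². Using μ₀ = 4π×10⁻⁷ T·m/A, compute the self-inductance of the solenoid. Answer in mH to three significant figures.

A = 1150 mm² = 1.150×10^-3 m².
For a long solenoid, L = μ₀N²A/ℓ.
L = (4π×10⁻⁷)(4090)²(1.150×10^-3)/(0.752 m) = 3.2147×10^-2 H.

L ≈ 32.1 mH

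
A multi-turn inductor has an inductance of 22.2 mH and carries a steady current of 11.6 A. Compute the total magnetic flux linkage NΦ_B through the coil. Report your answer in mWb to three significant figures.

From L = NΦ_B/I, the flux linkage is NΦ_B = LI.
NΦ_B = (2.220×10^-2 H)(11.6 A) = 0.2575 Wb.

NΦ_B ≈ 258 mWb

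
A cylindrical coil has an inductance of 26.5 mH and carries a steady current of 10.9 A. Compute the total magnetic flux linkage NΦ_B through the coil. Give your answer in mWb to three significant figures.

From L = NΦ_B/I, the flux linkage is NΦ_B = LI.
NΦ_B = (2.650×10^-2 H)(10.9 A) = 0.2888 Wb.

NΦ_B ≈ 289 mWb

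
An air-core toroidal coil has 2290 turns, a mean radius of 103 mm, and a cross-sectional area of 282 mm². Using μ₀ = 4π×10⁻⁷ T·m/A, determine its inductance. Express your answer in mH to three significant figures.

L ≈ 2.87 mH

For a thin toroid, L = μ₀N²A/(2πR).
L = (4π×10⁻⁷)(2290)²(2.820×10^-4) / (2π×0.103 m) = 2.872×10^-3 H.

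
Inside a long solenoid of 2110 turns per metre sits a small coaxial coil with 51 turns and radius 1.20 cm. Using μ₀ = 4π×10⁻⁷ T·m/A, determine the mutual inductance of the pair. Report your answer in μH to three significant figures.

The outer solenoid produces a uniform field B₁ = μ₀n₁I₁ across the inner coil,
so the flux linkage is N₂Φ = N₂B₁A₂ = μ₀n₁N₂A₂·I₁, giving M = μ₀n₁N₂A₂.
A₂ = πr² = π(1.200×10^-2 m)² = 4.524×10^-4 m².
M = (4π×10⁻⁷)(2110)(51)(4.524×10^-4) = 6.118×10^-5 H.

M ≈ 61.2 μH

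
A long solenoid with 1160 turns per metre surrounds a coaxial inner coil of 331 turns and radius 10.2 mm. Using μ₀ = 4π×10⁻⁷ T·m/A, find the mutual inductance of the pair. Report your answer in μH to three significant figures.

The outer solenoid produces a uniform field B₁ = μ₀n₁I₁ across the inner coil,
so the flux linkage is N₂Φ = N₂B₁A₂ = μ₀n₁N₂A₂·I₁, giving M = μ₀n₁N₂A₂.
A₂ = πr² = π(1.020×10^-2 m)² = 3.269×10^-4 m².
M = (4π×10⁻⁷)(1160)(331)(3.269×10^-4) = 1.577×10^-4 H.

M ≈ 158 μH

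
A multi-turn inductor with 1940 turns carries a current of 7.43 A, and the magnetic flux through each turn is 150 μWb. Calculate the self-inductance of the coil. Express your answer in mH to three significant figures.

Self-inductance is defined by L = NΦ_B/I (flux linkage over current).
L = (1940)(1.500×10^-4 Wb)/(7.43 A) = 3.917×10^-2 H.

L ≈ 39.2 mH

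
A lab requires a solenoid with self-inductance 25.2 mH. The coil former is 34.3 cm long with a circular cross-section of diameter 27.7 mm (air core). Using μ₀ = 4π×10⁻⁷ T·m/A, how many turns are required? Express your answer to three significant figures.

N ≈ 3380 turns

A = π(d/2)² = π(1.385×10^-2 m)² = 6.026×10^-4 m².
From L = μ₀N²A/ℓ, N = √(Lℓ / (μ₀A)).
N = √[(2.520×10^-2)(0.343) / ((4π×10⁻⁷)×6.026×10^-4)] = √(1.141×10^7) ≈ 3378.5.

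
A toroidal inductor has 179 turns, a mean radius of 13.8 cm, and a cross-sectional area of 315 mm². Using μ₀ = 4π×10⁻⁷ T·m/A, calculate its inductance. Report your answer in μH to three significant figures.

For a thin toroid, L = μ₀N²A/(2πR).
L = (4π×10⁻⁷)(179)²(3.150×10^-4) / (2π×0.138 m) = 1.463×10^-5 H.

L ≈ 14.6 μH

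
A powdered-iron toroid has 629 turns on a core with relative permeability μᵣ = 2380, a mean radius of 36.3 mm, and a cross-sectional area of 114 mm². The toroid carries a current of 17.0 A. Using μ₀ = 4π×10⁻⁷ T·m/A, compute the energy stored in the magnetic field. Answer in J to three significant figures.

U ≈ 85.5 J

L = μ₀μᵣN²A/(2πR) = (4π×10⁻⁷)(2380)(629)²(1.140×10^-4)/(2π×3.630×10^-2) = 0.5914 H.
U = ½LI² = ½(0.5914)(17.0)² = 85.46 J.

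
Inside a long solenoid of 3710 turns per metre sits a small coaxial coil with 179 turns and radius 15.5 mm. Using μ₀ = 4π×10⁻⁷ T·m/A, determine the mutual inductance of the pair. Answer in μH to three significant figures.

The outer solenoid produces a uniform field B₁ = μ₀n₁I₁ across the inner coil,
so the flux linkage is N₂Φ = N₂B₁A₂ = μ₀n₁N₂A₂·I₁, giving M = μ₀n₁N₂A₂.
A₂ = πr² = π(1.550×10^-2 m)² = 7.548×10^-4 m².
M = (4π×10⁻⁷)(3710)(179)(7.548×10^-4) = 6.299×10^-4 H.

M ≈ 630 μH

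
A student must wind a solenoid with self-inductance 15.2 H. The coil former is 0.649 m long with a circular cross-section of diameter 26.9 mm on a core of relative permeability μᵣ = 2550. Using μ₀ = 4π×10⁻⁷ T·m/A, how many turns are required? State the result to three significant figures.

N ≈ 2330 turns

A = π(d/2)² = π(1.345×10^-2 m)² = 5.683×10^-4 m².
From L = μ₀μᵣN²A/ℓ, N = √(Lℓ / (μ₀μᵣA)).
N = √[(15.2)(0.649) / ((4π×10⁻⁷)(2550)×5.683×10^-4)] = √(5.417×10^6) ≈ 2327.4.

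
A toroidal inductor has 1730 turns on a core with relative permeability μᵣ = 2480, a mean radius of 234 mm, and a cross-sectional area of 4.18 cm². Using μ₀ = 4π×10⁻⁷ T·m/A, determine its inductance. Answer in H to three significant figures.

For a thin toroid, L = μ₀μᵣN²A/(2πR).
L = (4π×10⁻⁷)(2480)(1730)²(4.180×10^-4) / (2π×0.234 m) = 2.652 H.

L ≈ 2.65 H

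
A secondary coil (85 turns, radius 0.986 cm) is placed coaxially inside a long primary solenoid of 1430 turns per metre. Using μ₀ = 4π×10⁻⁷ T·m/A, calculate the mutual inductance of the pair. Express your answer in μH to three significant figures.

M ≈ 46.7 μH

The outer solenoid produces a uniform field B₁ = μ₀n₁I₁ across the inner coil,
so the flux linkage is N₂Φ = N₂B₁A₂ = μ₀n₁N₂A₂·I₁, giving M = μ₀n₁N₂A₂.
A₂ = πr² = π(9.860×10^-3 m)² = 3.054×10^-4 m².
M = (4π×10⁻⁷)(1430)(85)(3.054×10^-4) = 4.665×10^-5 H.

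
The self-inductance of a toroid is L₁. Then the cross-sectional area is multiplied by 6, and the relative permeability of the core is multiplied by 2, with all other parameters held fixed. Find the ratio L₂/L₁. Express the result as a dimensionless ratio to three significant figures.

L₂/L₁ = 12.0

For a toroid, L ∝ μᵣN²A/R.
L₂/L₁ = (6) × (2) = 12.0.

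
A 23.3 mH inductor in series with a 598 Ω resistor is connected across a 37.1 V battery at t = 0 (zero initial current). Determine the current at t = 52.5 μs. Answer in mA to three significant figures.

τ = L/R = 2.330×10^-2/598 = 3.896×10^-5 s; final current I_∞ = ε/R = 37.1/598 = 6.204×10^-2 A.
I(t) = I_∞(1 − e^(−t/τ)) with t/τ = 1.347.
I = (6.204×10^-2)(1 − e^(−1.347)) = 4.592×10^-2 A.

I ≈ 45.9 mA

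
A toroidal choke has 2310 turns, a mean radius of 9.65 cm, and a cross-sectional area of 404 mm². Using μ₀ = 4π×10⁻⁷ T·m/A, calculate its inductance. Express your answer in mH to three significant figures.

For a thin toroid, L = μ₀N²A/(2πR).
L = (4π×10⁻⁷)(2310)²(4.040×10^-4) / (2π×9.650×10^-2 m) = 4.468×10^-3 H.

L ≈ 4.47 mH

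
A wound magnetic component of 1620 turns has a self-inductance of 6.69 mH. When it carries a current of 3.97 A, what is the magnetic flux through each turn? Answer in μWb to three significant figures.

Φ_B ≈ 16.4 μWb

From L = NΦ_B/I, the flux per turn is Φ_B = LI/N.
Φ_B = (6.690×10^-3 H)(3.97 A)/1620 = 1.639×10^-5 Wb.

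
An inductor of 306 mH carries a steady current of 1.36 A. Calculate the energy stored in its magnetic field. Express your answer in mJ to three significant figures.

Stored magnetic energy: U = ½LI².
U = ½(0.306 H)(1.36 A)² = 0.283 J.

U ≈ 283 mJ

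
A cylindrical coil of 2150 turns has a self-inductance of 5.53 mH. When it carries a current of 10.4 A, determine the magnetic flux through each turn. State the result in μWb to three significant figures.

From L = NΦ_B/I, the flux per turn is Φ_B = LI/N.
Φ_B = (5.530×10^-3 H)(10.4 A)/2150 = 2.67498×10^-5 Wb.

Φ_B ≈ 26.7 μWb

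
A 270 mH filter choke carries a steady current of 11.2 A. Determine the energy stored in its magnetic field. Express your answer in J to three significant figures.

Stored magnetic energy: U = ½LI².
U = ½(0.27 H)(11.2 A)² = 16.93 J.

U ≈ 16.9 J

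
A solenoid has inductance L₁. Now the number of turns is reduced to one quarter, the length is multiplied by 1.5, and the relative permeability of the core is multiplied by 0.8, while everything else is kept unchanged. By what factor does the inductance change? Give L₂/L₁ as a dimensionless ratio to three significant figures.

For a solenoid, L ∝ μᵣN²A/ℓ.
L₂/L₁ = (0.25)^2 × (1.5)^-1 × (0.8) = 0.0333.

L₂/L₁ = 0.0333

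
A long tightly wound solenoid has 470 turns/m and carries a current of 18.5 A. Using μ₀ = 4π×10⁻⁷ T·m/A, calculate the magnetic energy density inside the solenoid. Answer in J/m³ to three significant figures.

u ≈ 47.5 J/m³

B = μ₀nI = (4π×10⁻⁷)(470)(18.5) = 1.093×10^-2 T.
u = B²/(2μ₀) = (1.093×10^-2)²/(2×4π×10⁻⁷) = 47.5 J/m³.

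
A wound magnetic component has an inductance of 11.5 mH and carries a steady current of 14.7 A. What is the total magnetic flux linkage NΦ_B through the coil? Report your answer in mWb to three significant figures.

From L = NΦ_B/I, the flux linkage is NΦ_B = LI.
NΦ_B = (1.150×10^-2 H)(14.7 A) = 0.169 Wb.

NΦ_B ≈ 169 mWb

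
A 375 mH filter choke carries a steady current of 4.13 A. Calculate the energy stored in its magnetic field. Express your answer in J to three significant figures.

Stored magnetic energy: U = ½LI².
U = ½(0.375 H)(4.13 A)² = 3.198 J.

U ≈ 3.20 J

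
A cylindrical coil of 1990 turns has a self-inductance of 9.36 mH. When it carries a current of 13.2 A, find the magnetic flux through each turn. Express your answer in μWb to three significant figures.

From L = NΦ_B/I, the flux per turn is Φ_B = LI/N.
Φ_B = (9.360×10^-3 H)(13.2 A)/1990 = 6.209×10^-5 Wb.

Φ_B ≈ 62.1 μWb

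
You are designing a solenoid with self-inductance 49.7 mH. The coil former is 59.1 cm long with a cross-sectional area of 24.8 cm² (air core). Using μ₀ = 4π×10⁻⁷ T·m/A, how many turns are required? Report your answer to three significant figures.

A = 24.8 cm² = 2.480×10^-3 m².
From L = μ₀N²A/ℓ, N = √(Lℓ / (μ₀A)).
N = √[(4.970×10^-2)(0.591) / ((4π×10⁻⁷)×2.480×10^-3)] = √(9.425×10^6) ≈ 3070.0.

N ≈ 3070 turns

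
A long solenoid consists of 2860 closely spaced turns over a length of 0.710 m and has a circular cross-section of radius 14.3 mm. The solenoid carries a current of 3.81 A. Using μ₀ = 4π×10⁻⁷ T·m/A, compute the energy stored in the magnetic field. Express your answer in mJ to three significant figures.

U ≈ 67.5 mJ

A = πr² = π(1.430×10^-2 m)² = 6.424×10^-4 m².
L = μ₀N²A/ℓ = (4π×10⁻⁷)(2860)²(6.424×10^-4)/(0.71) = 9.300×10^-3 H.
U = ½LI² = ½(9.300×10^-3)(3.81)² = 6.750×10^-2 J.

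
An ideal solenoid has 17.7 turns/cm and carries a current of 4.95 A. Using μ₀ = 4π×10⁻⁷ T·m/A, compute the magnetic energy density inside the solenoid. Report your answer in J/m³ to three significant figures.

B = μ₀nI = (4π×10⁻⁷)(1.770×10^3)(4.95) = 1.101×10^-2 T.
u = B²/(2μ₀) = (1.101×10^-2)²/(2×4π×10⁻⁷) = 48.23 J/m³.

u ≈ 48.2 J/m³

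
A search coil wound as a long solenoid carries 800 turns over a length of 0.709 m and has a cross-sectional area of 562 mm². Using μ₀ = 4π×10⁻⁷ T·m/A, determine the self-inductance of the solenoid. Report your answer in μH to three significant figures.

A = 562 mm² = 5.620×10^-4 m².
For a long solenoid, L = μ₀N²A/ℓ.
L = (4π×10⁻⁷)(800)²(5.620×10^-4)/(0.709 m) = 6.374996×10^-4 H.

L ≈ 637 μH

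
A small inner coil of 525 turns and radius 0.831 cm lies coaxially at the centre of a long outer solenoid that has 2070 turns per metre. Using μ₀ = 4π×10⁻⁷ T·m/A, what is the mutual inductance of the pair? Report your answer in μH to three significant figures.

The outer solenoid produces a uniform field B₁ = μ₀n₁I₁ across the inner coil,
so the flux linkage is N₂Φ = N₂B₁A₂ = μ₀n₁N₂A₂·I₁, giving M = μ₀n₁N₂A₂.
A₂ = πr² = π(8.310×10^-3 m)² = 2.169×10^-4 m².
M = (4π×10⁻⁷)(2070)(525)(2.169×10^-4) = 2.963×10^-4 H.

M ≈ 296 μH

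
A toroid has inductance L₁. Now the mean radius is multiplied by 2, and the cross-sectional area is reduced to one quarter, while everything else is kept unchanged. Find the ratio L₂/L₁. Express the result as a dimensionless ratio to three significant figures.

For a toroid, L ∝ μᵣN²A/R.
L₂/L₁ = (2)^-1 × (0.25) = 0.125.

L₂/L₁ = 0.125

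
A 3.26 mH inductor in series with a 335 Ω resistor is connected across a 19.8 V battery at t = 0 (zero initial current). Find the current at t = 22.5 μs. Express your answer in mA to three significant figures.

τ = L/R = 3.260×10^-3/335 = 9.731×10^-6 s; final current I_∞ = ε/R = 19.8/335 = 5.910×10^-2 A.
I(t) = I_∞(1 − e^(−t/τ)) with t/τ = 2.312.
I = (5.910×10^-2)(1 − e^(−2.312)) = 5.325×10^-2 A.

I ≈ 53.3 mA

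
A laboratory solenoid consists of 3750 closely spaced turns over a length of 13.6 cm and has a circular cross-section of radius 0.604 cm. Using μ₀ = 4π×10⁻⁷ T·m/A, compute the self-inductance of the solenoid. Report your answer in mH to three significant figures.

L ≈ 14.9 mH

A = πr² = π(6.040×10^-3 m)² = 1.146×10^-4 m².
For a long solenoid, L = μ₀N²A/ℓ.
L = (4π×10⁻⁷)(3750)²(1.146×10^-4)/(0.136 m) = 1.489×10^-2 H.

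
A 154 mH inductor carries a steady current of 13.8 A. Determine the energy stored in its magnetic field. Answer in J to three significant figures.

Stored magnetic energy: U = ½LI².
U = ½(0.154 H)(13.8 A)² = 14.66 J.

U ≈ 14.7 J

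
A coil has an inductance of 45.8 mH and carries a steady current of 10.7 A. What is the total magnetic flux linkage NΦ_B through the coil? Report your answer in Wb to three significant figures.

NΦ_B ≈ 0.490 Wb

From L = NΦ_B/I, the flux linkage is NΦ_B = LI.
NΦ_B = (4.580×10^-2 H)(10.7 A) = 0.4901 Wb.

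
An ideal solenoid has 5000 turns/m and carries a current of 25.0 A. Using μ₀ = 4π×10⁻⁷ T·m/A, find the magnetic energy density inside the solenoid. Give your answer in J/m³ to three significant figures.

B = μ₀nI = (4π×10⁻⁷)(5.000×10^3)(25.0) = 0.1571 T.
u = B²/(2μ₀) = (0.1571)²/(2×4π×10⁻⁷) = 9.817×10^3 J/m³.

u ≈ 9820 J/m³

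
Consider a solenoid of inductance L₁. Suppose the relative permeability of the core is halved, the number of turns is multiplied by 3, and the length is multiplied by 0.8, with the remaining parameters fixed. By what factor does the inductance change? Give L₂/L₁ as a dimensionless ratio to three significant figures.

For a solenoid, L ∝ μᵣN²A/ℓ.
L₂/L₁ = (0.5) × (3)^2 × (0.8)^-1 = 5.63.

L₂/L₁ = 5.63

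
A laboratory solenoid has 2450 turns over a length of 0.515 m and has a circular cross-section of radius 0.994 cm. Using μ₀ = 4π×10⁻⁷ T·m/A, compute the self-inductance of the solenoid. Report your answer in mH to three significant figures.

A = πr² = π(9.940×10^-3 m)² = 3.104×10^-4 m².
For a long solenoid, L = μ₀N²A/ℓ.
L = (4π×10⁻⁷)(2450)²(3.104×10^-4)/(0.515 m) = 4.546×10^-3 H.

L ≈ 4.55 mH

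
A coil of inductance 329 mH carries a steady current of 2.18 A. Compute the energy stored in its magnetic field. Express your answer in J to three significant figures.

Stored magnetic energy: U = ½LI².
U = ½(0.329 H)(2.18 A)² = 0.7818 J.

U ≈ 0.782 J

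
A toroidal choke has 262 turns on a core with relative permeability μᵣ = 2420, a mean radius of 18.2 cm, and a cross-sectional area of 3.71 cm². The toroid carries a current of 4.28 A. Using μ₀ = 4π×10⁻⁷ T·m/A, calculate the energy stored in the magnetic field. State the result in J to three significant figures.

L = μ₀μᵣN²A/(2πR) = (4π×10⁻⁷)(2420)(262)²(3.710×10^-4)/(2π×0.182) = 6.773×10^-2 H.
U = ½LI² = ½(6.773×10^-2)(4.28)² = 0.6203 J.

U ≈ 0.620 J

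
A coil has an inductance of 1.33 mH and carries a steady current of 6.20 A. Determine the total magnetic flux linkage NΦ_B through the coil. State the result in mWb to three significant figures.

NΦ_B ≈ 8.25 mWb

From L = NΦ_B/I, the flux linkage is NΦ_B = LI.
NΦ_B = (1.330×10^-3 H)(6.20 A) = 8.246×10^-3 Wb.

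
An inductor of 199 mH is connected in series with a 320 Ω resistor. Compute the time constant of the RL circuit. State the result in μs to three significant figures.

τ = L/R = (0.199 H)/(320 Ω) = 6.219×10^-4 s.

τ ≈ 622 μs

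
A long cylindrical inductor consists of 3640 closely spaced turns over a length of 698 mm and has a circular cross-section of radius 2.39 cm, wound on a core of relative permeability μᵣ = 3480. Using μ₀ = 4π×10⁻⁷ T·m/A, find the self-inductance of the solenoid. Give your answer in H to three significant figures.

A = πr² = π(2.390×10^-2 m)² = 1.7945×10^-3 m².
For a long solenoid, L = μ₀μᵣN²A/ℓ.
L = (4π×10⁻⁷)(3480)(3640)²(1.7945×10^-3)/(0.698 m) = 149 H.

L ≈ 149 H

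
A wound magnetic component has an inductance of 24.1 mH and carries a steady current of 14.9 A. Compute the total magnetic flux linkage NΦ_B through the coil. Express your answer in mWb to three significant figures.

NΦ_B ≈ 359 mWb

From L = NΦ_B/I, the flux linkage is NΦ_B = LI.
NΦ_B = (2.410×10^-2 H)(14.9 A) = 0.3591 Wb.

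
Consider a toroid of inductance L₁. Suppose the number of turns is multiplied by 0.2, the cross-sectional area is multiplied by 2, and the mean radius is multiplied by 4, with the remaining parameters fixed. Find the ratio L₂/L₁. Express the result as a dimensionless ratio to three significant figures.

L₂/L₁ = 0.0200

For a toroid, L ∝ μᵣN²A/R.
L₂/L₁ = (0.2)^2 × (2) × (4)^-1 = 0.0200.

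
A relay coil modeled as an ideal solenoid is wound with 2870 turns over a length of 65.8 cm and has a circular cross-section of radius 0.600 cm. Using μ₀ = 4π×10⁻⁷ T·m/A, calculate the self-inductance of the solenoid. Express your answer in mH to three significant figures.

A = πr² = π(6.000×10^-3 m)² = 1.131×10^-4 m².
For a long solenoid, L = μ₀N²A/ℓ.
L = (4π×10⁻⁷)(2870)²(1.131×10^-4)/(0.658 m) = 1.779×10^-3 H.

L ≈ 1.78 mH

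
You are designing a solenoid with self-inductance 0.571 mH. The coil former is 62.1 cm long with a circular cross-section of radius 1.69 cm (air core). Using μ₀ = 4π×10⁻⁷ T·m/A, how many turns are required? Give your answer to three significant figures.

A = πr² = π(1.690×10^-2 m)² = 8.973×10^-4 m².
From L = μ₀N²A/ℓ, N = √(Lℓ / (μ₀A)).
N = √[(5.710×10^-4)(0.621) / ((4π×10⁻⁷)×8.973×10^-4)] = √(3.1448×10^5) ≈ 560.8.

N ≈ 561 turns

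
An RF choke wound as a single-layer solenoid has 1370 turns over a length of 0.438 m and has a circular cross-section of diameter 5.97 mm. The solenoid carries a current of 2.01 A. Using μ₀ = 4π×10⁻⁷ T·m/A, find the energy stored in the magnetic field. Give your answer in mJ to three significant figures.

A = π(d/2)² = π(2.985×10^-3 m)² = 2.799×10^-5 m².
L = μ₀N²A/ℓ = (4π×10⁻⁷)(1370)²(2.799×10^-5)/(0.438) = 1.507×10^-4 H.
U = ½LI² = ½(1.507×10^-4)(2.01)² = 3.0449×10^-4 J.

U ≈ 0.304 mJ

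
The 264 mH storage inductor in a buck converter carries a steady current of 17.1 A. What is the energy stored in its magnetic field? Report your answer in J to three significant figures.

Stored magnetic energy: U = ½LI².
U = ½(0.264 H)(17.1 A)² = 38.6 J.

U ≈ 38.6 J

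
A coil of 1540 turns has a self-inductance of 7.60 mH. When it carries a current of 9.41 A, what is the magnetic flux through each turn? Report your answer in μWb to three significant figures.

From L = NΦ_B/I, the flux per turn is Φ_B = LI/N.
Φ_B = (7.600×10^-3 H)(9.41 A)/1540 = 4.644×10^-5 Wb.

Φ_B ≈ 46.4 μWb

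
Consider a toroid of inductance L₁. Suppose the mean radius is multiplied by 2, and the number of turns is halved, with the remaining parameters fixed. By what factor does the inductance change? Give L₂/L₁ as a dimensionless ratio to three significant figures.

L₂/L₁ = 0.125

For a toroid, L ∝ μᵣN²A/R.
L₂/L₁ = (2)^-1 × (0.5)^2 = 0.125.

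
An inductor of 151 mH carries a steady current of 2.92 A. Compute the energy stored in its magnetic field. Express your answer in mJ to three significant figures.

U ≈ 644 mJ

Stored magnetic energy: U = ½LI².
U = ½(0.151 H)(2.92 A)² = 0.6437 J.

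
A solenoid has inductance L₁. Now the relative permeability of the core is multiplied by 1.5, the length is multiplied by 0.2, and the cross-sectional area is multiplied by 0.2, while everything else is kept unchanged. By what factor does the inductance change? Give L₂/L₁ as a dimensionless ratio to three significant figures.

L₂/L₁ = 1.50

For a solenoid, L ∝ μᵣN²A/ℓ.
L₂/L₁ = (1.5) × (0.2)^-1 × (0.2) = 1.50.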